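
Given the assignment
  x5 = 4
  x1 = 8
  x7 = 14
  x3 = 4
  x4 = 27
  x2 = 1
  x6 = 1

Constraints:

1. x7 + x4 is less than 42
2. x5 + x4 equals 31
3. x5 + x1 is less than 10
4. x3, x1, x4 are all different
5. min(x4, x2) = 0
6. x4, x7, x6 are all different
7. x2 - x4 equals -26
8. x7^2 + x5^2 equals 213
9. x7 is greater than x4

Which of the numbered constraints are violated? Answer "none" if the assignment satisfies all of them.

1. x7 + x4 = 14 + 27 = 41; 41 < 42 — holds.
2. x5 + x4 = 4 + 27 = 31 — holds.
3. x5 + x1 = 4 + 8 = 12; 12 ≥ 10, bound 10 not met — fails.
4. values 4, 8, 27 are pairwise distinct — holds.
5. min(27, 1) = 1, not 0 — fails.
6. values 27, 14, 1 are pairwise distinct — holds.
7. x2 - x4 = 1 - 27 = -26 — holds.
8. x7^2 + x5^2 = 14^2 + 4^2 = 196 + 16 = 212, not 213 — fails.
9. x7 = 14, x4 = 27; 14 ≤ 27 (want >) — fails.

Constraints 3, 5, 8, 9 are violated.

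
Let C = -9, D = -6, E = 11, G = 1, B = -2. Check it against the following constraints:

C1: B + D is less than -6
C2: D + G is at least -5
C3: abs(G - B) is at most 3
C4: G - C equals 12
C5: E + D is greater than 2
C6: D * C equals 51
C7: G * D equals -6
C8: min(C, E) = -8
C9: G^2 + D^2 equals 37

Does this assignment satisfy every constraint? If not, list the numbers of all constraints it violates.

The assignment fails constraints 4, 6, and 8.

C1: B + D = -2 + (-6) = -8; -8 < -6 — satisfied.
C2: D + G = -6 + 1 = -5; -5 ≥ -5 — satisfied.
C3: abs(1 - (-2)) = 3; 3 ≤ 3 — satisfied.
C4: G - C = 1 - (-9) = 10, not 12 — violated.
C5: E + D = 11 + (-6) = 5; 5 > 2 — satisfied.
C6: D * C = -6 * (-9) = 54, not 51 — violated.
C7: G * D = 1 * (-6) = -6 — satisfied.
C8: min(-9, 11) = -9, not -8 — violated.
C9: G^2 + D^2 = 1^2 + (-6)^2 = 1 + 36 = 37 — satisfied.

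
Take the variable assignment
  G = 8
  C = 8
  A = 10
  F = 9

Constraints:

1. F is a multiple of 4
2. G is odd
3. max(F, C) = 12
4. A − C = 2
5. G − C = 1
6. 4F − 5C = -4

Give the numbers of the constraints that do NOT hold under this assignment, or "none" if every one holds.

The assignment fails constraints 1, 2, 3, and 5.

1. 9 = 4×2 + 1, so 4 does not divide 9 — does not hold.
2. G = 8 is even — does not hold.
3. max(9, 8) = 9, not 12 — does not hold.
4. A − C = 10 − 8 = 2 — holds.
5. G − C = 8 − 8 = 0, not 1 — does not hold.
6. 4F − 5C = 4(9) − 5(8) = -4 — holds.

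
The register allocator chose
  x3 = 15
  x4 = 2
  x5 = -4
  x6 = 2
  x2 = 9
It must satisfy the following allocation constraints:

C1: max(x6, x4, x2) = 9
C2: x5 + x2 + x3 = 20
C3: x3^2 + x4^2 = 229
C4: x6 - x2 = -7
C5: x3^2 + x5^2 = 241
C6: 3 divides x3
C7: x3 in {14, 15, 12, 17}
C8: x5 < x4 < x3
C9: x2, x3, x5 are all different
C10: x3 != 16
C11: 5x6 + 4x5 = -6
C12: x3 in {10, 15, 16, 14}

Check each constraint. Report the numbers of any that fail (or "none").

C1: max(2, 2, 9) = 9 — OK.
C2: x5 + x2 + x3 = -4 + 9 + 15 = 20 — OK.
C3: x3^2 + x4^2 = 15^2 + 2^2 = 225 + 4 = 229 — OK.
C4: x6 - x2 = 2 - 9 = -7 — OK.
C5: x3^2 + x5^2 = 15^2 + (-4)^2 = 225 + 16 = 241 — OK.
C6: 15 / 3 = 5, so 3 divides 15 — OK.
C7: x3 = 15 is in {14, 15, 12, 17} — OK.
C8: values -4 < 2 < 15 — OK.
C9: values 9, 15, -4 are pairwise distinct — OK.
C10: x3 = 15, and 15 ≠ 16 — OK.
C11: 5x6 + 4x5 = 5(2) + 4(-4) = -6 — OK.
C12: x3 = 15 is in {10, 15, 16, 14} — OK.

None — every constraint holds.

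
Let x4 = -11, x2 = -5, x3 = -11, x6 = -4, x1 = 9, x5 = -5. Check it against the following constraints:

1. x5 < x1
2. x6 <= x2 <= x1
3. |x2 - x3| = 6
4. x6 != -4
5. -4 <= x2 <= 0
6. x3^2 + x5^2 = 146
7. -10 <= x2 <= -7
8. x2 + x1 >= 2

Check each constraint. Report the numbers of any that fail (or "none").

No — constraints 2, 4, 5, 7 are not satisfied.

1. x5 = -5, x1 = 9; -5 < 9  true
2. values -4, -5, 9; x6 = -4 is not <= x2 = -5  false
3. |-5 - (-11)| = 6  true
4. x6 = -4, but -4 is required to differ  false
5. x2 = -5 is outside [-4, 0]  false
6. x3^2 + x5^2 = (-11)^2 + (-5)^2 = 121 + 25 = 146  true
7. x2 = -5 is outside [-10, -7]  false
8. x2 + x1 = -5 + 9 = 4; 4 ≥ 2  true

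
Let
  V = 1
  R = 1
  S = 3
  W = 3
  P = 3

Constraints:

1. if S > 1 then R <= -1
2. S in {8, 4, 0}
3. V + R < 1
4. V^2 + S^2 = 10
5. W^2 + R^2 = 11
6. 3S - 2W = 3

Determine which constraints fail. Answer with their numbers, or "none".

No — constraints 1, 2, 3, and 5 are not satisfied.

1. S = 3 > 1, so we need R ≤ -1; but R = 1 > -1 — violated.
2. S = 3 is not in {8, 4, 0} — violated.
3. V + R = 1 + 1 = 2; 2 ≥ 1, bound 1 not met — violated.
4. V^2 + S^2 = 1^2 + 3^2 = 1 + 9 = 10 — OK.
5. W^2 + R^2 = 3^2 + 1^2 = 9 + 1 = 10, not 11 — violated.
6. 3S - 2W = 3(3) - 2(3) = 3 — OK.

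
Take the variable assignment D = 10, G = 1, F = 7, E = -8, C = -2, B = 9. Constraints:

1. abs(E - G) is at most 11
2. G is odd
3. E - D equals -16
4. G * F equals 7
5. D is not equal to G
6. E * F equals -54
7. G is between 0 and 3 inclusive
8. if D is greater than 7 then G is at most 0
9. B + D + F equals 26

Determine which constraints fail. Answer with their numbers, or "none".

Violated: 3, 6, 8.

1. abs(-8 - 1) = 9; 9 ≤ 11  true
2. G = 1 is odd  true
3. E - D = -8 - 10 = -18, not -16  false
4. G * F = 1 * 7 = 7  true
5. D = 10, G = 1; distinct  true
6. E * F = -8 * 7 = -56, not -54  false
7. G = 1 lies in [0, 3]  true
8. D = 10 > 7, so we need G ≤ 0; but G = 1 > 0  false
9. B + D + F = 9 + 10 + 7 = 26  true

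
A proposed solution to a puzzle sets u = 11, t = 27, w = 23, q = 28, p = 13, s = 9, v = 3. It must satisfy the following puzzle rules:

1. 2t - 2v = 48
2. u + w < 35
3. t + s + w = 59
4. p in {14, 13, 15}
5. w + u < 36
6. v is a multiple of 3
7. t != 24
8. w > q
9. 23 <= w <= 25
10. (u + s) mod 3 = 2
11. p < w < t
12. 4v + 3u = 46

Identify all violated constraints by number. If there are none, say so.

1. 2t - 2v = 2(27) - 2(3) = 48 — holds.
2. u + w = 11 + 23 = 34; 34 < 35 — holds.
3. t + s + w = 27 + 9 + 23 = 59 — holds.
4. p = 13 is in {14, 13, 15} — holds.
5. w + u = 23 + 11 = 34; 34 < 36 — holds.
6. 3 / 3 = 1, so 3 divides 3 — holds.
7. t = 27, and 27 ≠ 24 — holds.
8. w = 23, q = 28; 23 ≤ 28 (want >) — fails.
9. w = 23 lies in [23, 25] — holds.
10. u + s = 20; 20 mod 3 = 2 — holds.
11. values 13 < 23 < 27 — holds.
12. 4v + 3u = 4(3) + 3(11) = 45, not 46 — fails.

Violated: 8, 12.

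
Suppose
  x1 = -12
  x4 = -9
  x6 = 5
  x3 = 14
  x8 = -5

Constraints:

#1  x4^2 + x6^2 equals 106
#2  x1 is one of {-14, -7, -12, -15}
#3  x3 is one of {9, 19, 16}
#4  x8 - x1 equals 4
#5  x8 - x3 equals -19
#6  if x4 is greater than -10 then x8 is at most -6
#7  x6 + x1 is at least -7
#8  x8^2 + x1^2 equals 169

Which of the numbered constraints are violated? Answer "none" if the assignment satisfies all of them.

#1 x4^2 + x6^2 = (-9)^2 + 5^2 = 81 + 25 = 106 — holds.
#2 x1 = -12 is in {-14, -7, -12, -15} — holds.
#3 x3 = 14 is not in {9, 19, 16} — fails.
#4 x8 - x1 = -5 - (-12) = 7, not 4 — fails.
#5 x8 - x3 = -5 - 14 = -19 — holds.
#6 x4 = -9 > -10, so we need x8 ≤ -6; but x8 = -5 > -6 — fails.
#7 x6 + x1 = 5 + (-12) = -7; -7 ≥ -7 — holds.
#8 x8^2 + x1^2 = (-5)^2 + (-12)^2 = 25 + 144 = 169 — holds.

Constraints 3, 4, 6 are violated.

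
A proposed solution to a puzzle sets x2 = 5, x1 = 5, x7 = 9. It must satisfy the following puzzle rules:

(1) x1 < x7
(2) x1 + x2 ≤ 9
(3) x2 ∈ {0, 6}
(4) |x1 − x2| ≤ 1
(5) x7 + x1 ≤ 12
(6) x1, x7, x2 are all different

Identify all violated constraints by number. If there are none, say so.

(1) x1 = 5, x7 = 9; 5 < 9 — satisfied.
(2) x1 + x2 = 5 + 5 = 10; 10 > 9, bound 9 not met — violated.
(3) x2 = 5 is not in {0, 6} — violated.
(4) |5 − 5| = 0; 0 ≤ 1 — satisfied.
(5) x7 + x1 = 9 + 5 = 14; 14 > 12, bound 12 not met — violated.
(6) x1 = x2 = 5, not all different — violated.

No — constraints 2, 3, 5, and 6 are not satisfied.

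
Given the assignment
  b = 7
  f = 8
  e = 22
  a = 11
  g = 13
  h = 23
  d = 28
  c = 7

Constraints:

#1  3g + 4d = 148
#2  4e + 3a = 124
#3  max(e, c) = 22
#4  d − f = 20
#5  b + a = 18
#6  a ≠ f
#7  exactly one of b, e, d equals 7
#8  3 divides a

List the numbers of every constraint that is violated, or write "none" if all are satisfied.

#1 3g + 4d = 3(13) + 4(28) = 151, not 148  ✘
#2 4e + 3a = 4(22) + 3(11) = 121, not 124  ✘
#3 max(22, 7) = 22  ✔
#4 d − f = 28 − 8 = 20  ✔
#5 b + a = 7 + 11 = 18  ✔
#6 a = 11, f = 8; distinct  ✔
#7 b=7, e=22, d=28; 1 of them equals 7  ✔
#8 11 = 3×3 + 2, so 3 does not divide 11  ✘

The assignment fails constraints 1, 2, and 8.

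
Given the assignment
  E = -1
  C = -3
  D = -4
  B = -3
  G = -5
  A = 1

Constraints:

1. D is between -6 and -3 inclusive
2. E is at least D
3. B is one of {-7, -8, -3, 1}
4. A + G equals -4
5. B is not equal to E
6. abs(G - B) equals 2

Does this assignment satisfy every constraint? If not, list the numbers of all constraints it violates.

None — every constraint holds.

1. D = -4 lies in [-6, -3] — holds.
2. E = -1, D = -4; -1 ≥ -4 — holds.
3. B = -3 is in {-7, -8, -3, 1} — holds.
4. A + G = 1 + (-5) = -4 — holds.
5. B = -3, E = -1; distinct — holds.
6. abs(-5 - (-3)) = 2 — holds.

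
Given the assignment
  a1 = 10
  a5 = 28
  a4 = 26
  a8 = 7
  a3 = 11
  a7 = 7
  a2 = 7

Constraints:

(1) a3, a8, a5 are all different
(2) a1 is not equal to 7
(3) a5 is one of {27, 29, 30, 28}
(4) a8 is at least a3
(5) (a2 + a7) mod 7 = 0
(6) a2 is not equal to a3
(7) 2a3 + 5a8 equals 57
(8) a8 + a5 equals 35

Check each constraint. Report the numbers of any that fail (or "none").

(1) values 11, 7, 28 are pairwise distinct — holds.
(2) a1 = 10, and 10 ≠ 7 — holds.
(3) a5 = 28 is in {27, 29, 30, 28} — holds.
(4) a8 = 7, a3 = 11; 7 < 11 (want ≥) — does not hold.
(5) a2 + a7 = 14; 14 mod 7 = 0 — holds.
(6) a2 = 7, a3 = 11; distinct — holds.
(7) 2a3 + 5a8 = 2(11) + 5(7) = 57 — holds.
(8) a8 + a5 = 7 + 28 = 35 — holds.

No — constraint 4 is not satisfied.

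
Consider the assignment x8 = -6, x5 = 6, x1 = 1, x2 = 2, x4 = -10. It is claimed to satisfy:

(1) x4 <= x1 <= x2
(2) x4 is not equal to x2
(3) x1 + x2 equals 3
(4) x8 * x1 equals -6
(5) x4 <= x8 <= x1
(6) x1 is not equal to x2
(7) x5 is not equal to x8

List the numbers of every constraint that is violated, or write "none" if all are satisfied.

No violations.

(1) values -10 <= 1 <= 2 — OK.
(2) x4 = -10, x2 = 2; distinct — OK.
(3) x1 + x2 = 1 + 2 = 3 — OK.
(4) x8 * x1 = -6 * 1 = -6 — OK.
(5) values -10 <= -6 <= 1 — OK.
(6) x1 = 1, x2 = 2; distinct — OK.
(7) x5 = 6, x8 = -6; distinct — OK.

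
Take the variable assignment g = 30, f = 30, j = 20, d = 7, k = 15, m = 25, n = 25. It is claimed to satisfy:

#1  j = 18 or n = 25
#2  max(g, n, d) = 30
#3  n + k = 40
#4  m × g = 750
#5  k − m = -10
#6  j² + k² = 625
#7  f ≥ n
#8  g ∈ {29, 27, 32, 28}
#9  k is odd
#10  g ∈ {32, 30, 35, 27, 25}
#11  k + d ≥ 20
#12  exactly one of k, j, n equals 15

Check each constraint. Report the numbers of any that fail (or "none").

#1 j = 20 ≠ 18, but n = 25 = 25 (second disjunct) — holds.
#2 max(30, 25, 7) = 30 — holds.
#3 n + k = 25 + 15 = 40 — holds.
#4 m × g = 25 × 30 = 750 — holds.
#5 k − m = 15 − 25 = -10 — holds.
#6 j² + k² = 20² + 15² = 400 + 225 = 625 — holds.
#7 f = 30, n = 25; 30 ≥ 25 — holds.
#8 g = 30 is not in {29, 27, 32, 28} — fails.
#9 k = 15 is odd — holds.
#10 g = 30 is in {32, 30, 35, 27, 25} — holds.
#11 k + d = 15 + 7 = 22; 22 ≥ 20 — holds.
#12 k=15, j=20, n=25; 1 of them equals 15 — holds.

Constraint 8 does not hold.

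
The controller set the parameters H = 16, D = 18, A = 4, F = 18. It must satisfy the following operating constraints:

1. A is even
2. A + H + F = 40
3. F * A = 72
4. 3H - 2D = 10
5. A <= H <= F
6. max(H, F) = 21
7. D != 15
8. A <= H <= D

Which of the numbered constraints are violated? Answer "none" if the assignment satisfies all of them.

No — constraints 2, 4, 6 are not satisfied.

1. A = 4 is even — holds.
2. A + H + F = 4 + 16 + 18 = 38, not 40 — fails.
3. F * A = 18 * 4 = 72 — holds.
4. 3H - 2D = 3(16) - 2(18) = 12, not 10 — fails.
5. values 4 <= 16 <= 18 — holds.
6. max(16, 18) = 18, not 21 — fails.
7. D = 18, and 18 ≠ 15 — holds.
8. values 4 <= 16 <= 18 — holds.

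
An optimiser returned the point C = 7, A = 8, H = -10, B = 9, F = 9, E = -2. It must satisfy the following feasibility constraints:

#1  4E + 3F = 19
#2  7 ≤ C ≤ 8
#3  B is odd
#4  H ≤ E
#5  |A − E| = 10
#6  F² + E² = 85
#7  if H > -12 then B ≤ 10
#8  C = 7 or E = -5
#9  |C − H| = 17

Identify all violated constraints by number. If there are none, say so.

Yes — all constraints hold.

#1 4E + 3F = 4(-2) + 3(9) = 19  ✓
#2 C = 7 lies in [7, 8]  ✓
#3 B = 9 is odd  ✓
#4 H = -10, E = -2; -10 ≤ -2  ✓
#5 |8 − (-2)| = 10  ✓
#6 F² + E² = 9² + (-2)² = 81 + 4 = 85  ✓
#7 H = -10 > -12, so we need B ≤ 10; B = 9 ≤ 10  ✓
#8 C = 7 = 7 (first disjunct)  ✓
#9 |7 − (-10)| = 17  ✓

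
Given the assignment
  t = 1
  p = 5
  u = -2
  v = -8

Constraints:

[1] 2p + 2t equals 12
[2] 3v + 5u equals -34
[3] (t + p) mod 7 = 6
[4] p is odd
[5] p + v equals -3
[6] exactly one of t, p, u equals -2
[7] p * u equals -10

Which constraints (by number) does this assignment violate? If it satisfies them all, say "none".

Yes — all constraints hold.

[1] 2p + 2t = 2(5) + 2(1) = 12 — holds.
[2] 3v + 5u = 3(-8) + 5(-2) = -34 — holds.
[3] t + p = 6; 6 mod 7 = 6 — holds.
[4] p = 5 is odd — holds.
[5] p + v = 5 + (-8) = -3 — holds.
[6] t=1, p=5, u=-2; 1 of them equals -2 — holds.
[7] p * u = 5 * (-2) = -10 — holds.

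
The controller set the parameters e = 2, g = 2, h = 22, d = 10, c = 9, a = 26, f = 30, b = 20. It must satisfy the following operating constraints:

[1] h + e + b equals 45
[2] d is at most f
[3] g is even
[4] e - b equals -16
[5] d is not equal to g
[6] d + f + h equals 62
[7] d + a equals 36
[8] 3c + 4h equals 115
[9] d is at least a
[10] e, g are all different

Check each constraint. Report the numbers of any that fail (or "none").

[1] h + e + b = 22 + 2 + 20 = 44, not 45 — violated.
[2] d = 10, f = 30; 10 ≤ 30 — satisfied.
[3] g = 2 is even — satisfied.
[4] e - b = 2 - 20 = -18, not -16 — violated.
[5] d = 10, g = 2; distinct — satisfied.
[6] d + f + h = 10 + 30 + 22 = 62 — satisfied.
[7] d + a = 10 + 26 = 36 — satisfied.
[8] 3c + 4h = 3(9) + 4(22) = 115 — satisfied.
[9] d = 10, a = 26; 10 < 26 (want ≥) — violated.
[10] e = g = 2, not all different — violated.

Constraints 1, 4, 9, 10 do not hold.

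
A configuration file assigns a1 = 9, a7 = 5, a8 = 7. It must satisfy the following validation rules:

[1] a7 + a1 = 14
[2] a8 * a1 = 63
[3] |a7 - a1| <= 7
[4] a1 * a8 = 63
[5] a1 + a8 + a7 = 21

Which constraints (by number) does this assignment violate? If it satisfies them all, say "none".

None — every constraint holds.

[1] a7 + a1 = 5 + 9 = 14  yes
[2] a8 * a1 = 7 * 9 = 63  yes
[3] |5 - 9| = 4; 4 ≤ 7  yes
[4] a1 * a8 = 9 * 7 = 63  yes
[5] a1 + a8 + a7 = 9 + 7 + 5 = 21  yes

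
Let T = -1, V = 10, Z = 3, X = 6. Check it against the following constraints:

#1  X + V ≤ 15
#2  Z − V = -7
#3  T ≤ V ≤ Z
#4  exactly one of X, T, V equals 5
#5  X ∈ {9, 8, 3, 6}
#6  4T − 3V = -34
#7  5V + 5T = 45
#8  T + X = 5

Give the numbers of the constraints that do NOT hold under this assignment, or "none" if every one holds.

#1 X + V = 6 + 10 = 16; 16 > 15, bound 15 not met — fails.
#2 Z − V = 3 − 10 = -7 — holds.
#3 values -1, 10, 3; V = 10 is not ≤ Z = 3 — fails.
#4 X=6, T=-1, V=10; 0 of them equal 5, not exactly one — fails.
#5 X = 6 is in {9, 8, 3, 6} — holds.
#6 4T − 3V = 4(-1) − 3(10) = -34 — holds.
#7 5V + 5T = 5(10) + 5(-1) = 45 — holds.
#8 T + X = -1 + 6 = 5 — holds.

Violated: 1, 3, 4.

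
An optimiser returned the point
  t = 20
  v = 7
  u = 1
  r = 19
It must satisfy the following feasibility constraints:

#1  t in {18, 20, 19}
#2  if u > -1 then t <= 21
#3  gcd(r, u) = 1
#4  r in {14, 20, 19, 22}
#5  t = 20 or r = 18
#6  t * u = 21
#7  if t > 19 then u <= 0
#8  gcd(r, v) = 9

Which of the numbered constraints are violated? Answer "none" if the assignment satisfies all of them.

The assignment fails constraints 6, 7, and 8.

#1 t = 20 is in {18, 20, 19} — holds.
#2 u = 1 > -1, so we need t ≤ 21; t = 20 ≤ 21 — holds.
#3 gcd(19, 1) = 1 — holds.
#4 r = 19 is in {14, 20, 19, 22} — holds.
#5 t = 20 = 20 (first disjunct) — holds.
#6 t * u = 20 * 1 = 20, not 21 — fails.
#7 t = 20 > 19, so we need u ≤ 0; but u = 1 > 0 — fails.
#8 gcd(19, 7) = 1, not 9 — fails.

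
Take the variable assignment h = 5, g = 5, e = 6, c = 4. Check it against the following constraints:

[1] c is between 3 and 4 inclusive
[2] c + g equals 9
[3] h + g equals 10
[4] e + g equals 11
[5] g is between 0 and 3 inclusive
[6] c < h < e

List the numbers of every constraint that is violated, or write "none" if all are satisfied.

[1] c = 4 lies in [3, 4] — holds.
[2] c + g = 4 + 5 = 9 — holds.
[3] h + g = 5 + 5 = 10 — holds.
[4] e + g = 6 + 5 = 11 — holds.
[5] g = 5 is outside [0, 3] — does not hold.
[6] values 4 < 5 < 6 — holds.

The assignment fails constraint 5.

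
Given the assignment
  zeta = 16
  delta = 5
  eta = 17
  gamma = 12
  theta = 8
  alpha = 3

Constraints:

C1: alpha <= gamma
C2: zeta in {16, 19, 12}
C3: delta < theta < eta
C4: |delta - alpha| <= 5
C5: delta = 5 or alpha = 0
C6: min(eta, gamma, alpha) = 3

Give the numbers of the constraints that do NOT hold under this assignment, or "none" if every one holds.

The assignment satisfies every constraint.

C1: alpha = 3, gamma = 12; 3 ≤ 12  holds
C2: zeta = 16 is in {16, 19, 12}  holds
C3: values 5 < 8 < 17  holds
C4: |5 - 3| = 2; 2 ≤ 5  holds
C5: delta = 5 = 5 (first disjunct)  holds
C6: min(17, 12, 3) = 3  holds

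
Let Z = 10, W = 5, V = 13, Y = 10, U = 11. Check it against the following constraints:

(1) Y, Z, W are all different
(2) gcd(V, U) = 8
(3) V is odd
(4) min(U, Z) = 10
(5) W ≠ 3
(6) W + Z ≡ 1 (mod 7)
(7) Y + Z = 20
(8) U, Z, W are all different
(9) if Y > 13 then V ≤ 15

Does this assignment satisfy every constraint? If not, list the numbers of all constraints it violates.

(1) Y = Z = 10, not all different — fails.
(2) gcd(13, 11) = 1, not 8 — fails.
(3) V = 13 is odd — holds.
(4) min(11, 10) = 10 — holds.
(5) W = 5, and 5 ≠ 3 — holds.
(6) W + Z = 15; 15 mod 7 = 1 — holds.
(7) Y + Z = 10 + 10 = 20 — holds.
(8) values 11, 10, 5 are pairwise distinct — holds.
(9) Y = 10, not > 13; antecedent false, conditional vacuously true — holds.

Constraints 1 and 2 do not hold.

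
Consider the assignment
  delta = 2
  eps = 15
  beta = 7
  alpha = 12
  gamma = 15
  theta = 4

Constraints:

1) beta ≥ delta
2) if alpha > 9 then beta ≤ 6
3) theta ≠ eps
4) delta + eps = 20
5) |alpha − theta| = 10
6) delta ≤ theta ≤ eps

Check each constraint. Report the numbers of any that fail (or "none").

No — constraints 2, 4, 5 are not satisfied.

1) beta = 7, delta = 2; 7 ≥ 2 — holds.
2) alpha = 12 > 9, so we need beta ≤ 6; but beta = 7 > 6 — fails.
3) theta = 4, eps = 15; distinct — holds.
4) delta + eps = 2 + 15 = 17, not 20 — fails.
5) |12 − 4| = 8, not 10 — fails.
6) values 2 ≤ 4 ≤ 15 — holds.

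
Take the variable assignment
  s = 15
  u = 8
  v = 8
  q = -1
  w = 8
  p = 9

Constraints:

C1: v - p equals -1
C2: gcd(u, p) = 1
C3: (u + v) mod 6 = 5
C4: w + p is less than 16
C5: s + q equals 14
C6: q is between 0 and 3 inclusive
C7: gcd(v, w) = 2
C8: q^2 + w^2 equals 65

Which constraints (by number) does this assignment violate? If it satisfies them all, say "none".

C1: v - p = 8 - 9 = -1 — OK.
C2: gcd(8, 9) = 1 — OK.
C3: u + v = 16; 16 mod 6 = 4, not 5 — violated.
C4: w + p = 8 + 9 = 17; 17 ≥ 16, bound 16 not met — violated.
C5: s + q = 15 + (-1) = 14 — OK.
C6: q = -1 is outside [0, 3] — violated.
C7: gcd(8, 8) = 8, not 2 — violated.
C8: q^2 + w^2 = (-1)^2 + 8^2 = 1 + 64 = 65 — OK.

Constraints 3, 4, 6, and 7 do not hold.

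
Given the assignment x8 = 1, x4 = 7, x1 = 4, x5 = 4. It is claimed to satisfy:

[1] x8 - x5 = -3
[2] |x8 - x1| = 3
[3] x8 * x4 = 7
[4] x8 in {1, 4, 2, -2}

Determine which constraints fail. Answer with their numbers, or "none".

Yes — all constraints hold.

[1] x8 - x5 = 1 - 4 = -3 — holds.
[2] |1 - 4| = 3 — holds.
[3] x8 * x4 = 1 * 7 = 7 — holds.
[4] x8 = 1 is in {1, 4, 2, -2} — holds.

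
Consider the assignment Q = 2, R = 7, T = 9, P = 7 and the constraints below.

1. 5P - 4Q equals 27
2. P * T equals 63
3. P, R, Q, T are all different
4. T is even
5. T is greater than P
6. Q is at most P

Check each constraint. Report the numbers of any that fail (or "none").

No — constraints 3, 4 are not satisfied.

1. 5P - 4Q = 5(7) - 4(2) = 27  true
2. P * T = 7 * 9 = 63  true
3. P = R = 7, not all different  false
4. T = 9 is odd  false
5. T = 9, P = 7; 9 > 7  true
6. Q = 2, P = 7; 2 ≤ 7  true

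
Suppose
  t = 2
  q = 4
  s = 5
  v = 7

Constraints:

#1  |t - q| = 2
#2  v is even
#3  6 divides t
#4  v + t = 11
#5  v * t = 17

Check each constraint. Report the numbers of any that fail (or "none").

#1 |2 - 4| = 2 — OK.
#2 v = 7 is odd — violated.
#3 2 = 6*0 + 2, so 6 does not divide 2 — violated.
#4 v + t = 7 + 2 = 9, not 11 — violated.
#5 v * t = 7 * 2 = 14, not 17 — violated.

Constraints 2, 3, 4, 5 are violated.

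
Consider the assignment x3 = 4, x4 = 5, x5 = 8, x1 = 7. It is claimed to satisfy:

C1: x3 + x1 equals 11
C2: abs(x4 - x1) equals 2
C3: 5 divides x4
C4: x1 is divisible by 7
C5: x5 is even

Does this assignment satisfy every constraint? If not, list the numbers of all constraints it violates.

The assignment satisfies every constraint.

C1: x3 + x1 = 4 + 7 = 11 — holds.
C2: abs(5 - 7) = 2 — holds.
C3: 5 / 5 = 1, so 5 divides 5 — holds.
C4: 7 / 7 = 1, so 7 divides 7 — holds.
C5: x5 = 8 is even — holds.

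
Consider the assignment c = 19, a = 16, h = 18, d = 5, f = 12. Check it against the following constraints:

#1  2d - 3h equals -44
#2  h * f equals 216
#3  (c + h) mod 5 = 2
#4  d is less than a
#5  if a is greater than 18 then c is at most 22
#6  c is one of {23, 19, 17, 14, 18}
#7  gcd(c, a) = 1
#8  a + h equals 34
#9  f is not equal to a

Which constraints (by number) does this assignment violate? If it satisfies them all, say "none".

#1 2d - 3h = 2(5) - 3(18) = -44 — OK.
#2 h * f = 18 * 12 = 216 — OK.
#3 c + h = 37; 37 mod 5 = 2 — OK.
#4 d = 5, a = 16; 5 < 16 — OK.
#5 a = 16, not > 18; antecedent false, conditional vacuously true — OK.
#6 c = 19 is in {23, 19, 17, 14, 18} — OK.
#7 gcd(19, 16) = 1 — OK.
#8 a + h = 16 + 18 = 34 — OK.
#9 f = 12, a = 16; distinct — OK.

The assignment satisfies every constraint.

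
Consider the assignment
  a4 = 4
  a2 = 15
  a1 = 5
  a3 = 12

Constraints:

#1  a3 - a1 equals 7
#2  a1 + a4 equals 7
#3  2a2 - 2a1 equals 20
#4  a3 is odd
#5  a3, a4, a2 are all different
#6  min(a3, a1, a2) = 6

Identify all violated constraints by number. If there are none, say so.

The assignment fails constraints 2, 4, and 6.

#1 a3 - a1 = 12 - 5 = 7 — satisfied.
#2 a1 + a4 = 5 + 4 = 9, not 7 — violated.
#3 2a2 - 2a1 = 2(15) - 2(5) = 20 — satisfied.
#4 a3 = 12 is even — violated.
#5 values 12, 4, 15 are pairwise distinct — satisfied.
#6 min(12, 5, 15) = 5, not 6 — violated.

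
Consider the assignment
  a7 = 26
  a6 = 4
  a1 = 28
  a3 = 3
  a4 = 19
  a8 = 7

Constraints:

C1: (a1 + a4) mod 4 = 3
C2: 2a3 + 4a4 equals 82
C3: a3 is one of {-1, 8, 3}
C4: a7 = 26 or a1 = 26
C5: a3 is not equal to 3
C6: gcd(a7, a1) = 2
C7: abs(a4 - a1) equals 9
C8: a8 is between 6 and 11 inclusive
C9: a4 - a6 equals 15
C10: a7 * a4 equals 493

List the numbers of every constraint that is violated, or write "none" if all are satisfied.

No — constraints 5, 10 are not satisfied.

C1: a1 + a4 = 47; 47 mod 4 = 3  true
C2: 2a3 + 4a4 = 2(3) + 4(19) = 82  true
C3: a3 = 3 is in {-1, 8, 3}  true
C4: a7 = 26 = 26 (first disjunct)  true
C5: a3 = 3, but 3 is required to differ  false
C6: gcd(26, 28) = 2  true
C7: abs(19 - 28) = 9  true
C8: a8 = 7 lies in [6, 11]  true
C9: a4 - a6 = 19 - 4 = 15  true
C10: a7 * a4 = 26 * 19 = 494, not 493  false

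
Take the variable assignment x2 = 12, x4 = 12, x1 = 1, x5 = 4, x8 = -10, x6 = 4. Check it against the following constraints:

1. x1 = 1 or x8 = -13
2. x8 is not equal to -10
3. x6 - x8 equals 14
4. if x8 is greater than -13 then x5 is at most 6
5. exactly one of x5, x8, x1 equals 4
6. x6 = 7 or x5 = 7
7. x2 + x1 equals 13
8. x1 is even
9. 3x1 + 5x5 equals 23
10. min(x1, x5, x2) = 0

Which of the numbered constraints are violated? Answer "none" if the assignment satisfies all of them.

Violated: 2, 6, 8, 10.

1. x1 = 1 = 1 (first disjunct)  OK
2. x8 = -10, but -10 is required to differ  FAIL
3. x6 - x8 = 4 - (-10) = 14  OK
4. x8 = -10 > -13, so we need x5 ≤ 6; x5 = 4 ≤ 6  OK
5. x5=4, x8=-10, x1=1; 1 of them equals 4  OK
6. x6 = 4 ≠ 7 and x5 = 4 ≠ 7; both disjuncts false  FAIL
7. x2 + x1 = 12 + 1 = 13  OK
8. x1 = 1 is odd  FAIL
9. 3x1 + 5x5 = 3(1) + 5(4) = 23  OK
10. min(1, 4, 12) = 1, not 0  FAIL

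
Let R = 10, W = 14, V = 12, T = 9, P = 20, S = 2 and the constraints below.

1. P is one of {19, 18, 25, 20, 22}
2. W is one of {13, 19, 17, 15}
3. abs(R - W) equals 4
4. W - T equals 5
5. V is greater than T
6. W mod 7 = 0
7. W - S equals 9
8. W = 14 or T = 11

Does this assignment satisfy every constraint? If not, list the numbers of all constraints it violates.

No — constraints 2 and 7 are not satisfied.

1. P = 20 is in {19, 18, 25, 20, 22}  ✓
2. W = 14 is not in {13, 19, 17, 15}  ✗
3. abs(10 - 14) = 4  ✓
4. W - T = 14 - 9 = 5  ✓
5. V = 12, T = 9; 12 > 9  ✓
6. 14 mod 7 = 0  ✓
7. W - S = 14 - 2 = 12, not 9  ✗
8. W = 14 = 14 (first disjunct)  ✓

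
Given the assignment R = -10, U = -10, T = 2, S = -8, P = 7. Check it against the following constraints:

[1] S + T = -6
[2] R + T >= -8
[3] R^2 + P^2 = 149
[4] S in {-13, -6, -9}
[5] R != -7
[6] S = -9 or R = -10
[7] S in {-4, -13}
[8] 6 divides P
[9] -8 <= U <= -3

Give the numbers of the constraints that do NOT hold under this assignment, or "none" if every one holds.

[1] S + T = -8 + 2 = -6  holds
[2] R + T = -10 + 2 = -8; -8 ≥ -8  holds
[3] R^2 + P^2 = (-10)^2 + 7^2 = 100 + 49 = 149  holds
[4] S = -8 is not in {-13, -6, -9}  fails
[5] R = -10, and -10 ≠ -7  holds
[6] S = -8 ≠ -9, but R = -10 = -10 (second disjunct)  holds
[7] S = -8 is not in {-4, -13}  fails
[8] 7 = 6*1 + 1, so 6 does not divide 7  fails
[9] U = -10 is outside [-8, -3]  fails

Constraints 4, 7, 8, 9 are violated.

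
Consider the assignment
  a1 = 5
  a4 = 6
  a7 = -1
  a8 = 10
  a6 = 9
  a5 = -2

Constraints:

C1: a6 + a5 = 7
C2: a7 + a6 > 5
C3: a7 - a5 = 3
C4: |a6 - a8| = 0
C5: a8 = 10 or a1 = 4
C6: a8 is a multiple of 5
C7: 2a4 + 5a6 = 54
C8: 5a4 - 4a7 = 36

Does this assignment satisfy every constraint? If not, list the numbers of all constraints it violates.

C1: a6 + a5 = 9 + (-2) = 7 — satisfied.
C2: a7 + a6 = -1 + 9 = 8; 8 > 5 — satisfied.
C3: a7 - a5 = -1 - (-2) = 1, not 3 — violated.
C4: |9 - 10| = 1, not 0 — violated.
C5: a8 = 10 = 10 (first disjunct) — satisfied.
C6: 10 / 5 = 2, so 5 divides 10 — satisfied.
C7: 2a4 + 5a6 = 2(6) + 5(9) = 57, not 54 — violated.
C8: 5a4 - 4a7 = 5(6) - 4(-1) = 34, not 36 — violated.

Constraints 3, 4, 7, and 8 do not hold.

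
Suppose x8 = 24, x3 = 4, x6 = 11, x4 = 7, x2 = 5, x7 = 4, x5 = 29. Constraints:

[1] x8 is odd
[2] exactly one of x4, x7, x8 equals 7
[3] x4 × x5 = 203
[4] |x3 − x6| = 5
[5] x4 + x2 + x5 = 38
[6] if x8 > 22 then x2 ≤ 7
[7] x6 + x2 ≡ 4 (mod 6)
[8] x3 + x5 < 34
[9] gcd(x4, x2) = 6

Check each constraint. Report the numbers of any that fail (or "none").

[1] x8 = 24 is even  ✗
[2] x4=7, x7=4, x8=24; 1 of them equals 7  ✓
[3] x4 × x5 = 7 × 29 = 203  ✓
[4] |4 − 11| = 7, not 5  ✗
[5] x4 + x2 + x5 = 7 + 5 + 29 = 41, not 38  ✗
[6] x8 = 24 > 22, so we need x2 ≤ 7; x2 = 5 ≤ 7  ✓
[7] x6 + x2 = 16; 16 mod 6 = 4  ✓
[8] x3 + x5 = 4 + 29 = 33; 33 < 34  ✓
[9] gcd(7, 5) = 1, not 6  ✗

No — constraints 1, 4, 5, and 9 are not satisfied.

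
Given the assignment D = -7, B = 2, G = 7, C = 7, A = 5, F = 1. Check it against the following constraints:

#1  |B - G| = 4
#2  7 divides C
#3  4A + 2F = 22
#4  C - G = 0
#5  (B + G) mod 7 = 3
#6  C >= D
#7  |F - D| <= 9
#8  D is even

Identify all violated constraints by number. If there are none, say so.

#1 |2 - 7| = 5, not 4 — violated.
#2 7 / 7 = 1, so 7 divides 7 — OK.
#3 4A + 2F = 4(5) + 2(1) = 22 — OK.
#4 C - G = 7 - 7 = 0 — OK.
#5 B + G = 9; 9 mod 7 = 2, not 3 — violated.
#6 C = 7, D = -7; 7 ≥ -7 — OK.
#7 |1 - (-7)| = 8; 8 ≤ 9 — OK.
#8 D = -7 is odd — violated.

Constraints 1, 5, and 8 do not hold.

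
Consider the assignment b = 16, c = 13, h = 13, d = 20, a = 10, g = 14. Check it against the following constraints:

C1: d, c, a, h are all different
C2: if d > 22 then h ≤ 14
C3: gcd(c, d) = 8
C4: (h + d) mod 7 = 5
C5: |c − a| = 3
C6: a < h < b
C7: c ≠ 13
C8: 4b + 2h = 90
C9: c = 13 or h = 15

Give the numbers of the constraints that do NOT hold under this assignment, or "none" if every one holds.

C1: c = h = 13, not all different — violated.
C2: d = 20, not > 22; antecedent false, conditional vacuously true — satisfied.
C3: gcd(13, 20) = 1, not 8 — violated.
C4: h + d = 33; 33 mod 7 = 5 — satisfied.
C5: |13 − 10| = 3 — satisfied.
C6: values 10 < 13 < 16 — satisfied.
C7: c = 13, but 13 is required to differ — violated.
C8: 4b + 2h = 4(16) + 2(13) = 90 — satisfied.
C9: c = 13 = 13 (first disjunct) — satisfied.

No — constraints 1, 3, and 7 are not satisfied.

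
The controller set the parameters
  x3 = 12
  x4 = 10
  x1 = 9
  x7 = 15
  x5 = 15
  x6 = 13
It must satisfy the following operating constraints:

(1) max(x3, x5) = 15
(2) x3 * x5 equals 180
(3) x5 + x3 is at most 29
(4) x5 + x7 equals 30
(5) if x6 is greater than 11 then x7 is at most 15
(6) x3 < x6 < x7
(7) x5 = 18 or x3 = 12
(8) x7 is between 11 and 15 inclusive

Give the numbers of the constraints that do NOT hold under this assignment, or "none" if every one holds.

No violations.

(1) max(12, 15) = 15  true
(2) x3 * x5 = 12 * 15 = 180  true
(3) x5 + x3 = 15 + 12 = 27; 27 ≤ 29  true
(4) x5 + x7 = 15 + 15 = 30  true
(5) x6 = 13 > 11, so we need x7 ≤ 15; x7 = 15 ≤ 15  true
(6) values 12 < 13 < 15  true
(7) x5 = 15 ≠ 18, but x3 = 12 = 12 (second disjunct)  true
(8) x7 = 15 lies in [11, 15]  true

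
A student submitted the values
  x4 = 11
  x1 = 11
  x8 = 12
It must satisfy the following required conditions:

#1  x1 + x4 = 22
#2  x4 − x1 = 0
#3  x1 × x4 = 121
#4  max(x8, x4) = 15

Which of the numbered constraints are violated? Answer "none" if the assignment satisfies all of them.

Violated: 4.

#1 x1 + x4 = 11 + 11 = 22 — holds.
#2 x4 − x1 = 11 − 11 = 0 — holds.
#3 x1 × x4 = 11 × 11 = 121 — holds.
#4 max(12, 11) = 12, not 15 — does not hold.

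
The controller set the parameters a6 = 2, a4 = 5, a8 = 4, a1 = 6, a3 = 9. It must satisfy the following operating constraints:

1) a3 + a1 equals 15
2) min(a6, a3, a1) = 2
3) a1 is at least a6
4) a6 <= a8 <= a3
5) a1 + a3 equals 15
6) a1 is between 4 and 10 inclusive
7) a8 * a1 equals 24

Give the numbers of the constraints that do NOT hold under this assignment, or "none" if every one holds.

1) a3 + a1 = 9 + 6 = 15  true
2) min(2, 9, 6) = 2  true
3) a1 = 6, a6 = 2; 6 ≥ 2  true
4) values 2 <= 4 <= 9  true
5) a1 + a3 = 6 + 9 = 15  true
6) a1 = 6 lies in [4, 10]  true
7) a8 * a1 = 4 * 6 = 24  true

The assignment satisfies every constraint.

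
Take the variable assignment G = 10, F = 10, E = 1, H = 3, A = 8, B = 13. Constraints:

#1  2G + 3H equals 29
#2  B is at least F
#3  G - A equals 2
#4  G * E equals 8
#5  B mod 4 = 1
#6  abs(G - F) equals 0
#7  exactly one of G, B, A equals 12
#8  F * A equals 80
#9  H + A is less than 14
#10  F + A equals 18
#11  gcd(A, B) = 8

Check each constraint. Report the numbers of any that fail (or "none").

No — constraints 4, 7, 11 are not satisfied.

#1 2G + 3H = 2(10) + 3(3) = 29 — holds.
#2 B = 13, F = 10; 13 ≥ 10 — holds.
#3 G - A = 10 - 8 = 2 — holds.
#4 G * E = 10 * 1 = 10, not 8 — does not hold.
#5 13 mod 4 = 1 — holds.
#6 abs(10 - 10) = 0 — holds.
#7 G=10, B=13, A=8; 0 of them equal 12, not exactly one — does not hold.
#8 F * A = 10 * 8 = 80 — holds.
#9 H + A = 3 + 8 = 11; 11 < 14 — holds.
#10 F + A = 10 + 8 = 18 — holds.
#11 gcd(8, 13) = 1, not 8 — does not hold.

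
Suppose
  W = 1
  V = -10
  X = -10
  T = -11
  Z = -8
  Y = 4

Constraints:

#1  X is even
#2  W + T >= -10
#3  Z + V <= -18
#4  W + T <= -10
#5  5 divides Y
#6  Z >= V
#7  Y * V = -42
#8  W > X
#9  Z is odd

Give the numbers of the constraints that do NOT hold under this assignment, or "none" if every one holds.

The assignment fails constraints 5, 7, and 9.

#1 X = -10 is even — OK.
#2 W + T = 1 + (-11) = -10; -10 ≥ -10 — OK.
#3 Z + V = -8 + (-10) = -18; -18 ≤ -18 — OK.
#4 W + T = 1 + (-11) = -10; -10 ≤ -10 — OK.
#5 4 = 5*0 + 4, so 5 does not divide 4 — violated.
#6 Z = -8, V = -10; -8 ≥ -10 — OK.
#7 Y * V = 4 * (-10) = -40, not -42 — violated.
#8 W = 1, X = -10; 1 > -10 — OK.
#9 Z = -8 is even — violated.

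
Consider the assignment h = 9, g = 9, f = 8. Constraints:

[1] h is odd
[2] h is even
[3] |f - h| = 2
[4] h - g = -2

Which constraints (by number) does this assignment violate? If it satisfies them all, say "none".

No — constraints 2, 3, 4 are not satisfied.

[1] h = 9 is odd — satisfied.
[2] h = 9 is odd — violated.
[3] |8 - 9| = 1, not 2 — violated.
[4] h - g = 9 - 9 = 0, not -2 — violated.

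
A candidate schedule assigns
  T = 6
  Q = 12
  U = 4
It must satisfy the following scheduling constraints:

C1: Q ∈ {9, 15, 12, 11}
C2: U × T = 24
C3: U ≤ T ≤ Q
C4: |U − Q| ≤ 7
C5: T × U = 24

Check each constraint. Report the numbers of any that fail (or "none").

C1: Q = 12 is in {9, 15, 12, 11}  holds
C2: U × T = 4 × 6 = 24  holds
C3: values 4 ≤ 6 ≤ 12  holds
C4: |4 − 12| = 8; 8 > 7, exceeds bound 7  fails
C5: T × U = 6 × 4 = 24  holds

The assignment fails constraint 4.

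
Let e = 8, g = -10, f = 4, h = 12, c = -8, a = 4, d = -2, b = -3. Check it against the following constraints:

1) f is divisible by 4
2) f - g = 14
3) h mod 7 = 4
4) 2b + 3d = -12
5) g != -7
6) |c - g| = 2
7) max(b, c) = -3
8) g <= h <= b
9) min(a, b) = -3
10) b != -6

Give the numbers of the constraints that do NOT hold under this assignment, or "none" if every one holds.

Constraints 3 and 8 are violated.

1) 4 / 4 = 1, so 4 divides 4 — holds.
2) f - g = 4 - (-10) = 14 — holds.
3) 12 mod 7 = 5, not 4 — fails.
4) 2b + 3d = 2(-3) + 3(-2) = -12 — holds.
5) g = -10, and -10 ≠ -7 — holds.
6) |-8 - (-10)| = 2 — holds.
7) max(-3, -8) = -3 — holds.
8) values -10, 12, -3; h = 12 is not <= b = -3 — fails.
9) min(4, -3) = -3 — holds.
10) b = -3, and -3 ≠ -6 — holds.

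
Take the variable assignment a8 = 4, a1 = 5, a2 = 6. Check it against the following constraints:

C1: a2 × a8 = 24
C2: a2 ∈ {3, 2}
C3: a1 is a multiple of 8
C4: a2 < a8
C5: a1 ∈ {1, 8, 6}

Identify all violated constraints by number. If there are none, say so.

C1: a2 × a8 = 6 × 4 = 24 — holds.
C2: a2 = 6 is not in {3, 2} — does not hold.
C3: 5 = 8×0 + 5, so 8 does not divide 5 — does not hold.
C4: a2 = 6, a8 = 4; 6 ≥ 4 (want <) — does not hold.
C5: a1 = 5 is not in {1, 8, 6} — does not hold.

Violated: 2, 3, 4, and 5.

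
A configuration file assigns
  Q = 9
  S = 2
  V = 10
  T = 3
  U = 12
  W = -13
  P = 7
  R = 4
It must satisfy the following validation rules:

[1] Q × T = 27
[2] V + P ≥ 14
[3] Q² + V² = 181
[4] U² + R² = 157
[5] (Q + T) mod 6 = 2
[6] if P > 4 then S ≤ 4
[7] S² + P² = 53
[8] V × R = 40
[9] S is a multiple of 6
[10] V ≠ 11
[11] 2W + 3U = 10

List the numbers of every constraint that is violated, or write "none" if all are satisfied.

Constraints 4, 5, and 9 are violated.

[1] Q × T = 9 × 3 = 27 — OK.
[2] V + P = 10 + 7 = 17; 17 ≥ 14 — OK.
[3] Q² + V² = 9² + 10² = 81 + 100 = 181 — OK.
[4] U² + R² = 12² + 4² = 144 + 16 = 160, not 157 — violated.
[5] Q + T = 12; 12 mod 6 = 0, not 2 — violated.
[6] P = 7 > 4, so we need S ≤ 4; S = 2 ≤ 4 — OK.
[7] S² + P² = 2² + 7² = 4 + 49 = 53 — OK.
[8] V × R = 10 × 4 = 40 — OK.
[9] 2 = 6×0 + 2, so 6 does not divide 2 — violated.
[10] V = 10, and 10 ≠ 11 — OK.
[11] 2W + 3U = 2(-13) + 3(12) = 10 — OK.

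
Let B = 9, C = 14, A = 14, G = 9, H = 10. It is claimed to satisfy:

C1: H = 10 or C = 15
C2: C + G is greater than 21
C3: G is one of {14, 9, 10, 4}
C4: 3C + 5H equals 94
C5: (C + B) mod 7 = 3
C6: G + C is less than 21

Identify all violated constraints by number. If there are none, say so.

C1: H = 10 = 10 (first disjunct) — satisfied.
C2: C + G = 14 + 9 = 23; 23 > 21 — satisfied.
C3: G = 9 is in {14, 9, 10, 4} — satisfied.
C4: 3C + 5H = 3(14) + 5(10) = 92, not 94 — violated.
C5: C + B = 23; 23 mod 7 = 2, not 3 — violated.
C6: G + C = 9 + 14 = 23; 23 ≥ 21, bound 21 not met — violated.

Constraints 4, 5, and 6 are violated.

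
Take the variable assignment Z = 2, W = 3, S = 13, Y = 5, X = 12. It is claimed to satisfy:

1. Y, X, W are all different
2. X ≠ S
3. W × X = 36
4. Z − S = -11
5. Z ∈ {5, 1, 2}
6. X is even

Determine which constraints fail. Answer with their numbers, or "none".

1. values 5, 12, 3 are pairwise distinct — holds.
2. X = 12, S = 13; distinct — holds.
3. W × X = 3 × 12 = 36 — holds.
4. Z − S = 2 − 13 = -11 — holds.
5. Z = 2 is in {5, 1, 2} — holds.
6. X = 12 is even — holds.

Yes — all constraints hold.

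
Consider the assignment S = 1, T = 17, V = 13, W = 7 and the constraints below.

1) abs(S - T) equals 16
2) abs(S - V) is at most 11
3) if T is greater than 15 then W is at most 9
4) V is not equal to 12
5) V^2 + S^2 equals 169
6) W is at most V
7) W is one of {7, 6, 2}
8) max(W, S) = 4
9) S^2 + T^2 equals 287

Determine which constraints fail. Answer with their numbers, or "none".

1) abs(1 - 17) = 16  OK
2) abs(1 - 13) = 12; 12 > 11, exceeds bound 11  FAIL
3) T = 17 > 15, so we need W ≤ 9; W = 7 ≤ 9  OK
4) V = 13, and 13 ≠ 12  OK
5) V^2 + S^2 = 13^2 + 1^2 = 169 + 1 = 170, not 169  FAIL
6) W = 7, V = 13; 7 ≤ 13  OK
7) W = 7 is in {7, 6, 2}  OK
8) max(7, 1) = 7, not 4  FAIL
9) S^2 + T^2 = 1^2 + 17^2 = 1 + 289 = 290, not 287  FAIL

Violated: 2, 5, 8, and 9.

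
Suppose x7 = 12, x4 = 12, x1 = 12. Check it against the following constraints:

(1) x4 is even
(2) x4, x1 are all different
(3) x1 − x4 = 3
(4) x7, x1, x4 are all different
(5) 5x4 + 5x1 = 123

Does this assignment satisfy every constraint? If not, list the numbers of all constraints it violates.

(1) x4 = 12 is even — OK.
(2) x4 = x1 = 12, not all different — violated.
(3) x1 − x4 = 12 − 12 = 0, not 3 — violated.
(4) x7 = x1 = 12, not all different — violated.
(5) 5x4 + 5x1 = 5(12) + 5(12) = 120, not 123 — violated.

Constraints 2, 3, 4, and 5 are violated.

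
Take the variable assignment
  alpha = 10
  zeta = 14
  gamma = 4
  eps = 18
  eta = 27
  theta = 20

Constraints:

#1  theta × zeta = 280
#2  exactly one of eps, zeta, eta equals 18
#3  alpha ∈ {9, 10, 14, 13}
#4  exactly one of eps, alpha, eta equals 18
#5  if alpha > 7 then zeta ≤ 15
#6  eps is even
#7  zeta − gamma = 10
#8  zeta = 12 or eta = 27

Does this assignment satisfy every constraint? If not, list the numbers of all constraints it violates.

No violations.

#1 theta × zeta = 20 × 14 = 280 — OK.
#2 eps=18, zeta=14, eta=27; 1 of them equals 18 — OK.
#3 alpha = 10 is in {9, 10, 14, 13} — OK.
#4 eps=18, alpha=10, eta=27; 1 of them equals 18 — OK.
#5 alpha = 10 > 7, so we need zeta ≤ 15; zeta = 14 ≤ 15 — OK.
#6 eps = 18 is even — OK.
#7 zeta − gamma = 14 − 4 = 10 — OK.
#8 zeta = 14 ≠ 12, but eta = 27 = 27 (second disjunct) — OK.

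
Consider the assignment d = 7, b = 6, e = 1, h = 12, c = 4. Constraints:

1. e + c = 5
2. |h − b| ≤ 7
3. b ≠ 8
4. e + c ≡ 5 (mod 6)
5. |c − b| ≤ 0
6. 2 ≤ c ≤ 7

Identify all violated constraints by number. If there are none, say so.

Constraint 5 does not hold.

1. e + c = 1 + 4 = 5  holds
2. |12 − 6| = 6; 6 ≤ 7  holds
3. b = 6, and 6 ≠ 8  holds
4. e + c = 5; 5 mod 6 = 5  holds
5. |4 − 6| = 2; 2 > 0, exceeds bound 0  fails
6. c = 4 lies in [2, 7]  holds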